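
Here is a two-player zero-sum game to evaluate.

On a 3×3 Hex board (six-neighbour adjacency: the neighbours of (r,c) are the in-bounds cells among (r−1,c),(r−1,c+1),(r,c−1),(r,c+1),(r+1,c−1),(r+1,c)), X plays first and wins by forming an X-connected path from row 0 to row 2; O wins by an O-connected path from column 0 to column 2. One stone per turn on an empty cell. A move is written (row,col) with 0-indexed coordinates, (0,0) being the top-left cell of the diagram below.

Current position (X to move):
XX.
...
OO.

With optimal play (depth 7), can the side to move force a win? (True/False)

ply 1, X at XX./.../OO. | (0,2)=-1→XXX/.../OO.*; (1,0)=-1→XX./X../OO.; (1,1)=-1→XX./.X./OO.; (1,2)=-1→XX./..X/OO.; (2,2)=-1→XX./.../OOX
ply 2, O at XXX/.../OO. | (1,0)=+1→XXX/O../OO.*; (1,1)=+1→XXX/.O./OO.; (1,2)=+1→XXX/..O/OO.; (2,2)=+1→XXX/.../OOO
ply 3, X at XXX/O../OO. | (1,1)=-1→XXX/OX./OO.*; (1,2)=-1→XXX/O.X/OO.; (2,2)=-1→XXX/O../OOX
ply 4, O at XXX/OX./OO. | (1,2)=+1→XXX/OXO/OO.*; (2,2)=+1→XXX/OX./OOO
ply 5: XXX/OXO/OO. is terminal -1 (X); from XX./.../OO. depth 7

X winning at [XX./.../OO.]: False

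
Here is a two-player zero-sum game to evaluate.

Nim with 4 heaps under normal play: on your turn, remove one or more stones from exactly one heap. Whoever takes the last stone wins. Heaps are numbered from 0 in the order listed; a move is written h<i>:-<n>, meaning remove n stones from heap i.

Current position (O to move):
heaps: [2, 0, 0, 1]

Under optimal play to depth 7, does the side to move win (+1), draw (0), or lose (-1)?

[(2,0,0,1)] O move#1: h0:-1:+1/(1,0,0,1)*, h0:-2:-1/(0,0,0,1), h3:-1:-1/(2,0,0,0)
[(1,0,0,1)] X move#2: h0:-1:-1/(0,0,0,1)*, h3:-1:-1/(1,0,0,0)
[(0,0,0,1)] O move#3: h3:-1:+1/(0,0,0,0)*
[(0,0,0,0)] end (terminal -1, X#4); searched (2,0,0,1) to 7

value((2,0,0,1), O) = +1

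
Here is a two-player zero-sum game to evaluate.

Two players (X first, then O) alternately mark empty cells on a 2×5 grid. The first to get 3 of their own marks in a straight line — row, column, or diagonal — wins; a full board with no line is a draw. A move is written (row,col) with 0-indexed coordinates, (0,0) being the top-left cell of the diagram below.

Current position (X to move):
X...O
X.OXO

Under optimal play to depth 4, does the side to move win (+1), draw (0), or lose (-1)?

p1 X@[X...O/X.OXO]: (0,1)[XX..O/X.OXO]+0* (0,2)[X.X.O/X.OXO]+0 (0,3)[X..XO/X.OXO]+0 (1,1)[X...O/XXOXO]+0
p2 O@[XX..O/X.OXO]: (0,2)[XXO.O/X.OXO]+0* (0,3)[XX.OO/X.OXO]-1 (1,1)[XX..O/XOOXO]-1
p3 X@[XXO.O/X.OXO]: (0,3)[XXOXO/X.OXO]+0* (1,1)[XXO.O/XXOXO]-1
p4 O@[XXOXO/X.OXO]: (1,1)[XXOXO/XOOXO]+0*
p5 X@[XXOXO/XOOXO] terminal +0; root [X...O/X.OXO] d4

value(X...O/X.OXO, X) = 0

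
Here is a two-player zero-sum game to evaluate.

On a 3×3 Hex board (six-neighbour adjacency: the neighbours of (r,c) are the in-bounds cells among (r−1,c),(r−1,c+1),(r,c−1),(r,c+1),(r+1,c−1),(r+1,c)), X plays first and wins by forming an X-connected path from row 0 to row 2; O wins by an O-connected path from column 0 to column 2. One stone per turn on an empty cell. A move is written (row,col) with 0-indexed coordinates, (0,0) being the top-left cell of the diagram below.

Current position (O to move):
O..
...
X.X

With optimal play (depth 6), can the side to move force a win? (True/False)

p1 O@[O../.../X.X]: (0,1)[OO./.../X.X]-1 (0,2)[O.O/.../X.X]-1 (1,0)[O../O../X.X]-1 (1,1)[O../.O./X.X]+1* (1,2)[O../..O/X.X]-1 (2,1)[O../.../XOX]-1
p2 X@[O../.O./X.X]: (0,1)[OX./.O./X.X]-1* (0,2)[O.X/.O./X.X]-1 (1,0)[O../XO./X.X]-1 (1,2)[O../.OX/X.X]-1 (2,1)[O../.O./XXX]-1
p3 O@[OX./.O./X.X]: (0,2)[OXO/.O./X.X]-1 (1,0)[OX./OO./X.X]+1* (1,2)[OX./.OO/X.X]-1 (2,1)[OX./.O./XOX]-1
p4 X@[OX./OO./X.X]: (0,2)[OXX/OO./X.X]-1* (1,2)[OX./OOX/X.X]-1 (2,1)[OX./OO./XXX]-1
p5 O@[OXX/OO./X.X]: (1,2)[OXX/OOO/X.X]+1* (2,1)[OXX/OO./XOX]-1
p6 X@[OXX/OOO/X.X] terminal -1; root [O../.../X.X] d6

O winning at [O../.../X.X]: True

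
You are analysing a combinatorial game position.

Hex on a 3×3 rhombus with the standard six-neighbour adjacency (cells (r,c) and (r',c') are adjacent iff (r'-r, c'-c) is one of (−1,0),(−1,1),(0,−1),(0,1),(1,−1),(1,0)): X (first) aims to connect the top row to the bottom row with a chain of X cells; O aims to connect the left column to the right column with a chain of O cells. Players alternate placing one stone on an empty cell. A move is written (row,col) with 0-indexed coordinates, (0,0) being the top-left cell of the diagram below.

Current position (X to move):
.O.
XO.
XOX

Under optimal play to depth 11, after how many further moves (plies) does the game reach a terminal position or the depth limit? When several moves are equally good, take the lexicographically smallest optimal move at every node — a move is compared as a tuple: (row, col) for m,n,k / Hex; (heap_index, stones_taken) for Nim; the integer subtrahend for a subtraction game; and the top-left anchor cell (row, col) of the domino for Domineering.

PV length from [.O./XO./XOX]: 1 ply

p1 X@[.O./XO./XOX]: (0,0)[XO./XO./XOX]+1* (0,2)[.OX/XO./XOX]+1 (1,2)[.O./XOX/XOX]+1
p2 O@[XO./XO./XOX] terminal -1; root [.O./XO./XOX] d11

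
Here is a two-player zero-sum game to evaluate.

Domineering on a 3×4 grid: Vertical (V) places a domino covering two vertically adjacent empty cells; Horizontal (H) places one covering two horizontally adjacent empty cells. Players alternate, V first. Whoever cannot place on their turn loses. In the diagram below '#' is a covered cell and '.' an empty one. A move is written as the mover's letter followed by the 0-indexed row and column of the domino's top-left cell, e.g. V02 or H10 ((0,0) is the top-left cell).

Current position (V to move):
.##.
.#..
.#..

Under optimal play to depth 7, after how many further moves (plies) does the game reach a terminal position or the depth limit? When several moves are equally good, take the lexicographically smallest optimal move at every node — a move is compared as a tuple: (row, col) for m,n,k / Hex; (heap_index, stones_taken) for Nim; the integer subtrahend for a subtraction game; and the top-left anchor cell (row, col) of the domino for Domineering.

PV length from [.##./.#../.#..]: 3 plies

p1 V@[.##./.#../.#..]: V00[###./##../.#..]-1 V03[.###/.#.#/.#..]+1* V10[.##./##../##..]-1 V12[.##./.##./.##.]+1 V13[.##./.#.#/.#.#]+1
p2 H@[.###/.#.#/.#..]: H22[.###/.#.#/.###]-1*
p3 V@[.###/.#.#/.###]: V00[####/##.#/.###]+1* V10[.###/##.#/####]+1
p4 H@[####/##.#/.###] terminal -1; root [.##./.#../.#..] d7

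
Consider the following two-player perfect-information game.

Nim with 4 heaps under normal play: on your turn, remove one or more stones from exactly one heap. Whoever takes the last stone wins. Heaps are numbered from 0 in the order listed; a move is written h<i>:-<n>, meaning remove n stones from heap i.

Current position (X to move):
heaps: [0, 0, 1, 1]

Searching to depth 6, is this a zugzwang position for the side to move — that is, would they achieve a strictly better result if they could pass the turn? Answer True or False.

zugzwang((0,0,1,1), X) = True

[(0,0,1,1)] X move#1: h2:-1:-1/(0,0,0,1)*, h3:-1:-1/(0,0,1,0)
[(0,0,0,1)] O move#2: h3:-1:+1/(0,0,0,0)*
[(0,0,0,0)] end (terminal -1, X#3); searched (0,0,1,1) to 6
pass branch (O moves first from the same position):
  | [(0,0,1,1)] O move#1: h2:-1:-1/(0,0,0,1)*, h3:-1:-1/(0,0,1,0)
  | [(0,0,0,1)] X move#2: h3:-1:+1/(0,0,0,0)*
  | [(0,0,0,0)] end (terminal -1, O#3); searched (0,0,1,1) to 6
X moving scores -1; X passing scores +1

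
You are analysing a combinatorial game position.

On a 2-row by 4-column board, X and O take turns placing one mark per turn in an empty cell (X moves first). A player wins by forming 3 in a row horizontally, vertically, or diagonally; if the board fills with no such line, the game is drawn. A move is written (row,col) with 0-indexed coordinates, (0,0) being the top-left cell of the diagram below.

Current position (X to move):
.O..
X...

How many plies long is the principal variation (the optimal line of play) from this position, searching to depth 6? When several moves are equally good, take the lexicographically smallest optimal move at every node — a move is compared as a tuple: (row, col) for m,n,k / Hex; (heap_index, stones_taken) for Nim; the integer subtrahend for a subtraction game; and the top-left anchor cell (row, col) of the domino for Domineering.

PV length from [.O../X...]: 6 plies

ply 1, X at .O../X... | (0,0)=+0→XO../X...*; (0,2)=+0→.OX./X...; (0,3)=+0→.O.X/X...; (1,1)=+0→.O../XX..; (1,2)=+0→.O../X.X.; (1,3)=-1→.O../X..X
ply 2, O at XO../X... | (0,2)=+0→XOO./X...*; (0,3)=+0→XO.O/X...; (1,1)=+0→XO../XO..; (1,2)=+0→XO../X.O.; (1,3)=+0→XO../X..O
ply 3, X at XOO./X... | (0,3)=+0→XOOX/X...*; (1,1)=-1→XOO./XX..; (1,2)=-1→XOO./X.X.; (1,3)=-1→XOO./X..X
ply 4, O at XOOX/X... | (1,1)=+0→XOOX/XO..*; (1,2)=+0→XOOX/X.O.; (1,3)=+0→XOOX/X..O
ply 5, X at XOOX/XO.. | (1,2)=+0→XOOX/XOX.*; (1,3)=+0→XOOX/XO.X
ply 6, O at XOOX/XOX. | (1,3)=+0→XOOX/XOXO*
ply 7: XOOX/XOXO is terminal +0 (X); from .O../X... depth 6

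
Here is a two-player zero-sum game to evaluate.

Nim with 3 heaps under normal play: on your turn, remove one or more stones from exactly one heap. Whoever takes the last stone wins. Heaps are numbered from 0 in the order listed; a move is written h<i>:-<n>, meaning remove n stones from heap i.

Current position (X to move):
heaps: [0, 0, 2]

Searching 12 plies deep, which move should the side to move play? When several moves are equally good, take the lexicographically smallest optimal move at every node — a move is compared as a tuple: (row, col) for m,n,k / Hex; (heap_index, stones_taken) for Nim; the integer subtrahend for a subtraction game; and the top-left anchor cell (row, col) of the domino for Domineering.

[(0,0,2)] X move#1: h2:-1:-1/(0,0,1), h2:-2:+1/(0,0,0)*
[(0,0,0)] end (terminal -1, O#2); searched (0,0,2) to 12

X's best at [(0,0,2)]: h2:-2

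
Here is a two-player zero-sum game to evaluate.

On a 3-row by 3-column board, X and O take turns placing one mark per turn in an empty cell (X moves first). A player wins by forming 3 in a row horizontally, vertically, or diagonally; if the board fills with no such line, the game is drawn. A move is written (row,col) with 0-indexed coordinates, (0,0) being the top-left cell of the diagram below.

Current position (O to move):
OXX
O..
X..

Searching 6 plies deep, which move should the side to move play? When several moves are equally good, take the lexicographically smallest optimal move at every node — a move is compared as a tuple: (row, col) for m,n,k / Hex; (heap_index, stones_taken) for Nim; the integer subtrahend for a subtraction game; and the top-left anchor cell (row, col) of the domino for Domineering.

O's best at [OXX/O../X..]: (1,1)

p1 O@[OXX/O../X..]: (1,1)[OXX/OO./X..]+1* (1,2)[OXX/O.O/X..]-1 (2,1)[OXX/O../XO.]-1 (2,2)[OXX/O../X.O]-1
p2 X@[OXX/OO./X..]: (1,2)[OXX/OOX/X..]-1* (2,1)[OXX/OO./XX.]-1 (2,2)[OXX/OO./X.X]-1
p3 O@[OXX/OOX/X..]: (2,1)[OXX/OOX/XO.]-1 (2,2)[OXX/OOX/X.O]+1*
p4 X@[OXX/OOX/X.O] terminal -1; root [OXX/O../X..] d6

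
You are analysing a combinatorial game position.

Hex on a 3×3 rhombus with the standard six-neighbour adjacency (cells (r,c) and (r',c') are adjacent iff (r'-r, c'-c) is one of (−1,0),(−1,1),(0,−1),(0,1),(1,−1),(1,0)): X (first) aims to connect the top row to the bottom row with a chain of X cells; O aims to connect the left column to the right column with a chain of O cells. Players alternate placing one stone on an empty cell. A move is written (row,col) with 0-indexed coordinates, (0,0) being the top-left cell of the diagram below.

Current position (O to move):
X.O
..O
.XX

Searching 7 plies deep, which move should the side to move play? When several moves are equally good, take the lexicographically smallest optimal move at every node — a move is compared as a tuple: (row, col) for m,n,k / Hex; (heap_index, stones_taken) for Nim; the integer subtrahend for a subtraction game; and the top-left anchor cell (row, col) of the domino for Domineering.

[X.O/..O/.XX] O move#1: (0,1):-1/XOO/..O/.XX, (1,0):+1/X.O/O.O/.XX*, (1,1):+1/X.O/.OO/.XX, (2,0):-1/X.O/..O/OXX
[X.O/O.O/.XX] X move#2: (0,1):-1/XXO/O.O/.XX*, (1,1):-1/X.O/OXO/.XX, (2,0):-1/X.O/O.O/XXX
[XXO/O.O/.XX] O move#3: (1,1):+1/XXO/OOO/.XX*, (2,0):-1/XXO/O.O/OXX
[XXO/OOO/.XX] end (terminal -1, X#4); searched X.O/..O/.XX to 7

O's best at [X.O/..O/.XX]: (1,0)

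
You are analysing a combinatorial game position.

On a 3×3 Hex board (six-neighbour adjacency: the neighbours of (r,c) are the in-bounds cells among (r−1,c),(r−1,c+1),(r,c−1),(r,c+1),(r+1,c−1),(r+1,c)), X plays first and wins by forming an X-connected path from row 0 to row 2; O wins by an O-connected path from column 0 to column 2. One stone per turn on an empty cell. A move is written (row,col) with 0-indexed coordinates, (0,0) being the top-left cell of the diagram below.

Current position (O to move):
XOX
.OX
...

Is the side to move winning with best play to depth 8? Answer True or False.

O winning at [XOX/.OX/...]: False

ply 1, O at XOX/.OX/... | (1,0)=-1→XOX/OOX/...*; (2,0)=-1→XOX/.OX/O..; (2,1)=-1→XOX/.OX/.O.; (2,2)=-1→XOX/.OX/..O
ply 2, X at XOX/OOX/... | (2,0)=+1→XOX/OOX/X..*; (2,1)=+1→XOX/OOX/.X.; (2,2)=+1→XOX/OOX/..X
ply 3, O at XOX/OOX/X.. | (2,1)=-1→XOX/OOX/XO.*; (2,2)=-1→XOX/OOX/X.O
ply 4, X at XOX/OOX/XO. | (2,2)=+1→XOX/OOX/XOX*
ply 5: XOX/OOX/XOX is terminal -1 (O); from XOX/.OX/... depth 8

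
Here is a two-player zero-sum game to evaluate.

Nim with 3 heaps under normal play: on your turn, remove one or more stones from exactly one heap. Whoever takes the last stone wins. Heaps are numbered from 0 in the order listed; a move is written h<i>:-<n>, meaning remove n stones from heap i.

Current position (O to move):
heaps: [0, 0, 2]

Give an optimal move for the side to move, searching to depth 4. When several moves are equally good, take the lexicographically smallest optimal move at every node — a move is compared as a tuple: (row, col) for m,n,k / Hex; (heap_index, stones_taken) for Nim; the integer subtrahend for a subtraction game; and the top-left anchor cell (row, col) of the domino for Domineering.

[(0,0,2)] O move#1: h2:-1:-1/(0,0,1), h2:-2:+1/(0,0,0)*
[(0,0,0)] end (terminal -1, X#2); searched (0,0,2) to 4

O's best at [(0,0,2)]: h2:-2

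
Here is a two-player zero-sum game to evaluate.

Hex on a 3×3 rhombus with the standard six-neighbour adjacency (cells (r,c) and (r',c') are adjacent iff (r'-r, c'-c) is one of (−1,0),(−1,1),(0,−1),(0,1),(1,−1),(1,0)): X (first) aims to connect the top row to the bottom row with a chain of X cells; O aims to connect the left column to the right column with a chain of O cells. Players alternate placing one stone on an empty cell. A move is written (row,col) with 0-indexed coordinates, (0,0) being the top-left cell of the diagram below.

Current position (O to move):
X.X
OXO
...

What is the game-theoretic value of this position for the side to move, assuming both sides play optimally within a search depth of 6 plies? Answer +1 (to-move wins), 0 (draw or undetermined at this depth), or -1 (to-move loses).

value(X.X/OXO/..., O) = -1

p1 O@[X.X/OXO/...]: (0,1)[XOX/OXO/...]-1* (2,0)[X.X/OXO/O..]-1 (2,1)[X.X/OXO/.O.]-1 (2,2)[X.X/OXO/..O]-1
p2 X@[XOX/OXO/...]: (2,0)[XOX/OXO/X..]+1* (2,1)[XOX/OXO/.X.]+1 (2,2)[XOX/OXO/..X]+1
p3 O@[XOX/OXO/X..] terminal -1; root [X.X/OXO/...] d6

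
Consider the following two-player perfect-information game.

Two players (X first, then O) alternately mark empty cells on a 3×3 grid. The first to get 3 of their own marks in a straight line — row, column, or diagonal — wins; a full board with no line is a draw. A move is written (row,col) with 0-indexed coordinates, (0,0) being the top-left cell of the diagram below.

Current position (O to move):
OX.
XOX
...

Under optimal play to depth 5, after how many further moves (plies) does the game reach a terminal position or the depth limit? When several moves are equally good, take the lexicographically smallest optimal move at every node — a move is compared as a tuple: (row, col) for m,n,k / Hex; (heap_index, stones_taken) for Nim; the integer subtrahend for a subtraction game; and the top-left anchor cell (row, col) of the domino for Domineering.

p1 O@[OX./XOX/...]: (0,2)[OXO/XOX/...]+1* (2,0)[OX./XOX/O..]+1 (2,1)[OX./XOX/.O.]+0 (2,2)[OX./XOX/..O]+1
p2 X@[OXO/XOX/...]: (2,0)[OXO/XOX/X..]-1* (2,1)[OXO/XOX/.X.]-1 (2,2)[OXO/XOX/..X]-1
p3 O@[OXO/XOX/X..]: (2,1)[OXO/XOX/XO.]+0 (2,2)[OXO/XOX/X.O]+1*
p4 X@[OXO/XOX/X.O] terminal -1; root [OX./XOX/...] d5

PV length from [OX./XOX/...]: 3 plies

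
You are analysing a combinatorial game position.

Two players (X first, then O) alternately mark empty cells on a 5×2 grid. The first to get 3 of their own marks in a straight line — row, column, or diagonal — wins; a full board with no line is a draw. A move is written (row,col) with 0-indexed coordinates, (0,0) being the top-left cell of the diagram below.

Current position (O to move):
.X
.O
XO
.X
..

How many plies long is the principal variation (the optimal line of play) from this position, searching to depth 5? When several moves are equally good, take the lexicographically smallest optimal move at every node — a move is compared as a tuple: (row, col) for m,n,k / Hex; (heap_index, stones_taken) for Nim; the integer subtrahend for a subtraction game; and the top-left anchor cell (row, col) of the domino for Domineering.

ply 1, O at .X/.O/XO/.X/.. | (0,0)=-1→OX/.O/XO/.X/..; (1,0)=+0→.X/OO/XO/.X/..*; (3,0)=+0→.X/.O/XO/OX/..; (4,0)=-1→.X/.O/XO/.X/O.; (4,1)=-1→.X/.O/XO/.X/.O
ply 2, X at .X/OO/XO/.X/.. | (0,0)=+0→XX/OO/XO/.X/..*; (3,0)=+0→.X/OO/XO/XX/..; (4,0)=+0→.X/OO/XO/.X/X.; (4,1)=+0→.X/OO/XO/.X/.X
ply 3, O at XX/OO/XO/.X/.. | (3,0)=+0→XX/OO/XO/OX/..*; (4,0)=+0→XX/OO/XO/.X/O.; (4,1)=+0→XX/OO/XO/.X/.O
ply 4, X at XX/OO/XO/OX/.. | (4,0)=+0→XX/OO/XO/OX/X.*; (4,1)=+0→XX/OO/XO/OX/.X
ply 5, O at XX/OO/XO/OX/X. | (4,1)=+0→XX/OO/XO/OX/XO*
ply 6: XX/OO/XO/OX/XO is terminal +0 (X); from .X/.O/XO/.X/.. depth 5

PV length from [.X/.O/XO/.X/..]: 5 plies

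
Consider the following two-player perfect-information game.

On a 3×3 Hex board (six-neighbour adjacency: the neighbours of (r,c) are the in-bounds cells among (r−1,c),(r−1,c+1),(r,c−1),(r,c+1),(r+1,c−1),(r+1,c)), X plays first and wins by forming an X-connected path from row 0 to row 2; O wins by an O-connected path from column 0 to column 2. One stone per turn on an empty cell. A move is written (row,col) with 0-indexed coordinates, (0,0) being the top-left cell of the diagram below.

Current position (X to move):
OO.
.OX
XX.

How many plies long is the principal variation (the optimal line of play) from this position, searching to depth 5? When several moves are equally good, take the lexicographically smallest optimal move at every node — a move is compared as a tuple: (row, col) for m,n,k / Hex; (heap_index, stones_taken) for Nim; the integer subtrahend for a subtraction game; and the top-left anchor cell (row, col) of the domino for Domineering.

PV length from [OO./.OX/XX.]: 1 ply

ply 1, X at OO./.OX/XX. | (0,2)=+1→OOX/.OX/XX.*; (1,0)=-1→OO./XOX/XX.; (2,2)=-1→OO./.OX/XXX
ply 2: OOX/.OX/XX. is terminal -1 (O); from OO./.OX/XX. depth 5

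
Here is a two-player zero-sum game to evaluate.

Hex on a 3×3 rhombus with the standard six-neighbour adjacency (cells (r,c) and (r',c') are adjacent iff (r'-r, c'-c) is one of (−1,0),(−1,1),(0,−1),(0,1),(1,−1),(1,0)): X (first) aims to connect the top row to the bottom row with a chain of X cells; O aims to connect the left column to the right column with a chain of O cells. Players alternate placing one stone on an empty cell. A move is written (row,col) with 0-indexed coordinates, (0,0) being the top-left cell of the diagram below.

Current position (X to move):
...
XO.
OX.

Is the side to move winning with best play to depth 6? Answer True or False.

[.../XO./OX.] X move#1: (0,0):-1/X../XO./OX.*, (0,1):-1/.X./XO./OX., (0,2):-1/..X/XO./OX., (1,2):-1/.../XOX/OX., (2,2):-1/.../XO./OXX
[X../XO./OX.] O move#2: (0,1):+1/XO./XO./OX.*, (0,2):+1/X.O/XO./OX., (1,2):+1/X../XOO/OX., (2,2):+1/X../XO./OXO
[XO./XO./OX.] X move#3: (0,2):-1/XOX/XO./OX.*, (1,2):-1/XO./XOX/OX., (2,2):-1/XO./XO./OXX
[XOX/XO./OX.] O move#4: (1,2):+1/XOX/XOO/OX.*, (2,2):-1/XOX/XO./OXO
[XOX/XOO/OX.] end (terminal -1, X#5); searched .../XO./OX. to 6

X winning at [.../XO./OX.]: False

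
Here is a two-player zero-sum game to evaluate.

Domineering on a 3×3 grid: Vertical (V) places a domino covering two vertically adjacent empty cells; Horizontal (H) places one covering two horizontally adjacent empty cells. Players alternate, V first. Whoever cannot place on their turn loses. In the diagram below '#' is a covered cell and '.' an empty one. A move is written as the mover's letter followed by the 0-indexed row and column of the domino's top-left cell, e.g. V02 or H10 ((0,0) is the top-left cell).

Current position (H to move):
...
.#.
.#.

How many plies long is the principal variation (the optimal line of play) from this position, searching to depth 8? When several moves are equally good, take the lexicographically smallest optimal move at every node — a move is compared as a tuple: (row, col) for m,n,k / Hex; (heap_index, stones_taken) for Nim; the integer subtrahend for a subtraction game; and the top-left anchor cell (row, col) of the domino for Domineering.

PV length from [.../.#./.#.]: 2 plies

[.../.#./.#.] H move#1: H00:-1/##./.#./.#.*, H01:-1/.##/.#./.#.
[##./.#./.#.] V move#2: V02:+1/###/.##/.#.*, V10:+1/##./##./##., V12:+1/##./.##/.##
[###/.##/.#.] end (terminal -1, H#3); searched .../.#./.#. to 8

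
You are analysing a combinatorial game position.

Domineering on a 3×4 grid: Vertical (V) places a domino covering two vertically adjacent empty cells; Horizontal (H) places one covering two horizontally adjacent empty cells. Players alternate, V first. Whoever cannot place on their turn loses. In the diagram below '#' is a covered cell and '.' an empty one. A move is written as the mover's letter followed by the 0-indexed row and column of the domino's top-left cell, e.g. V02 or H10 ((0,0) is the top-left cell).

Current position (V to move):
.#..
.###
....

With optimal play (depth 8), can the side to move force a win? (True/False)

V winning at [.#../.###/....]: False

p1 V@[.#../.###/....]: V00[##../####/....]-1* V10[.#../####/#...]-1
p2 H@[##../####/....]: H02[####/####/....]+1* H20[##../####/##..]+1 H21[##../####/.##.]+1 H22[##../####/..##]+1
p3 V@[####/####/....] terminal -1; root [.#../.###/....] d8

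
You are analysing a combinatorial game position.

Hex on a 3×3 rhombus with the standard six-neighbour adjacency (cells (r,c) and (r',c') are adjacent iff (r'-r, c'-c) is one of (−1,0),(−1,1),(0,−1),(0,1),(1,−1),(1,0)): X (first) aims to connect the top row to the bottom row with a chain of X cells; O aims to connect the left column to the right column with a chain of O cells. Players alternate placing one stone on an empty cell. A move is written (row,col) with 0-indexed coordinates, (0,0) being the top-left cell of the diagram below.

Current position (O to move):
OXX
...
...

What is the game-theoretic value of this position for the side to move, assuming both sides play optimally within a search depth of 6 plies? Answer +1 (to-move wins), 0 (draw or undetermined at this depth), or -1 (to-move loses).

ply 1, O at OXX/.../... | (1,0)=-1→OXX/O../...*; (1,1)=-1→OXX/.O./...; (1,2)=-1→OXX/..O/...; (2,0)=-1→OXX/.../O..; (2,1)=-1→OXX/.../.O.; (2,2)=-1→OXX/.../..O
ply 2, X at OXX/O../... | (1,1)=+1→OXX/OX./...*; (1,2)=+1→OXX/O.X/...; (2,0)=+1→OXX/O../X..; (2,1)=+1→OXX/O../.X.; (2,2)=+1→OXX/O../..X
ply 3, O at OXX/OX./... | (1,2)=-1→OXX/OXO/...*; (2,0)=-1→OXX/OX./O..; (2,1)=-1→OXX/OX./.O.; (2,2)=-1→OXX/OX./..O
ply 4, X at OXX/OXO/... | (2,0)=+1→OXX/OXO/X..*; (2,1)=+1→OXX/OXO/.X.; (2,2)=+1→OXX/OXO/..X
ply 5: OXX/OXO/X.. is terminal -1 (O); from OXX/.../... depth 6

value(OXX/.../..., O) = -1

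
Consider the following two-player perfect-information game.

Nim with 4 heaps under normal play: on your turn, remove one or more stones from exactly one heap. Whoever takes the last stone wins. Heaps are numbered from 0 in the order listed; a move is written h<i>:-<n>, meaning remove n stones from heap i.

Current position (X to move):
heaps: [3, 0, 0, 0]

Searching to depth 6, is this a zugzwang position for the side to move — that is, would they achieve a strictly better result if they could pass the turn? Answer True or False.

ply 1, X at (3,0,0,0) | h0:-1=-1→(2,0,0,0); h0:-2=-1→(1,0,0,0); h0:-3=+1→(0,0,0,0)*
ply 2: (0,0,0,0) is terminal -1 (O); from (3,0,0,0) depth 6
if X skipped the turn, O would face:
~ ply 1, O at (3,0,0,0) | h0:-1=-1→(2,0,0,0); h0:-2=-1→(1,0,0,0); h0:-3=+1→(0,0,0,0)*
~ ply 2: (0,0,0,0) is terminal -1 (X); from (3,0,0,0) depth 6
compare (X): move=+1 vs pass=-1

zugzwang((3,0,0,0), X) = False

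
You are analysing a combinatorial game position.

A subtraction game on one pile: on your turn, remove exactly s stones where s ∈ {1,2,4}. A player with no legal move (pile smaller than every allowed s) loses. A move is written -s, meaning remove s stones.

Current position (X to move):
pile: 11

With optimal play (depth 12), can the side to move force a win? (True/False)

X winning at [11]: True

ply 1, X at 11 | -1=-1→10; -2=+1→9*; -4=-1→7
ply 2, O at 9 | -1=-1→8*; -2=-1→7; -4=-1→5
ply 3, X at 8 | -1=-1→7; -2=+1→6*; -4=-1→4
ply 4, O at 6 | -1=-1→5*; -2=-1→4; -4=-1→2
ply 5, X at 5 | -1=-1→4; -2=+1→3*; -4=-1→1
ply 6, O at 3 | -1=-1→2*; -2=-1→1
ply 7, X at 2 | -1=-1→1; -2=+1→0*
ply 8: 0 is terminal -1 (O); from 11 depth 12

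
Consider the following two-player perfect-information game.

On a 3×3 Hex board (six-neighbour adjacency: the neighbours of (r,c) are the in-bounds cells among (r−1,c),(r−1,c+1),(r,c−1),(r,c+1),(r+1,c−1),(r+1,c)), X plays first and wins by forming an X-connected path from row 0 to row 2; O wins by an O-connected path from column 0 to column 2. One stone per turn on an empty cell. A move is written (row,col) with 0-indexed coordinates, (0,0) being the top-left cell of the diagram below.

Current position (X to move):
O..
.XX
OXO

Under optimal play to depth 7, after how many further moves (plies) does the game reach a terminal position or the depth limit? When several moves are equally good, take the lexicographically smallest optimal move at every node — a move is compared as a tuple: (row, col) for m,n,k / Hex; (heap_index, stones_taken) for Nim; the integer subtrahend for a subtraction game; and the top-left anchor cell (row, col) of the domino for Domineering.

ply 1, X at O../.XX/OXO | (0,1)=+1→OX./.XX/OXO*; (0,2)=+1→O.X/.XX/OXO; (1,0)=+1→O../XXX/OXO
ply 2: OX./.XX/OXO is terminal -1 (O); from O../.XX/OXO depth 7

PV length from [O../.XX/OXO]: 1 ply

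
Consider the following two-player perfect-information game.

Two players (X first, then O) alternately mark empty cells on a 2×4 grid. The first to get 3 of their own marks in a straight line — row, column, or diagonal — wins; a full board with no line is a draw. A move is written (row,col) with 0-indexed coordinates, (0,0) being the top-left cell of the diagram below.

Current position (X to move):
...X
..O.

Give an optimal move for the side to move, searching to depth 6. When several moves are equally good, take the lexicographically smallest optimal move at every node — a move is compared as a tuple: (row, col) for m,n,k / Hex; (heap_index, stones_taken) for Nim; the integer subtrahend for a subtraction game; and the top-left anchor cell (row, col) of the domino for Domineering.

X's best at [...X/..O.]: (0,1)

[...X/..O.] X move#1: (0,0):-1/X..X/..O., (0,1):+0/.X.X/..O.*, (0,2):+0/..XX/..O., (1,0):+0/...X/X.O., (1,1):+0/...X/.XO., (1,3):+0/...X/..OX
[.X.X/..O.] O move#2: (0,0):-1/OX.X/..O., (0,2):+0/.XOX/..O.*, (1,0):-1/.X.X/O.O., (1,1):-1/.X.X/.OO., (1,3):-1/.X.X/..OO
[.XOX/..O.] X move#3: (0,0):-1/XXOX/..O., (1,0):+0/.XOX/X.O.*, (1,1):+0/.XOX/.XO., (1,3):+0/.XOX/..OX
[.XOX/X.O.] O move#4: (0,0):+0/OXOX/X.O.*, (1,1):+0/.XOX/XOO., (1,3):+0/.XOX/X.OO
[OXOX/X.O.] X move#5: (1,1):+0/OXOX/XXO.*, (1,3):+0/OXOX/X.OX
[OXOX/XXO.] O move#6: (1,3):+0/OXOX/XXOO*
[OXOX/XXOO] end (terminal +0, X#7); searched ...X/..O. to 6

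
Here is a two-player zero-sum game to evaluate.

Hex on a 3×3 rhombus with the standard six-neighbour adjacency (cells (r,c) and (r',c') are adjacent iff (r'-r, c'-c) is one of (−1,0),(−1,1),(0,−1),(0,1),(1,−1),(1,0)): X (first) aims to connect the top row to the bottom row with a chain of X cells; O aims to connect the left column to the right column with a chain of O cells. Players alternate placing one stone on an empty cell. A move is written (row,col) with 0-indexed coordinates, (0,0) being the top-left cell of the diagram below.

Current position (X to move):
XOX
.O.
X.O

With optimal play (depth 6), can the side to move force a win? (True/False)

ply 1, X at XOX/.O./X.O | (1,0)=+1→XOX/XO./X.O*; (1,2)=+1→XOX/.OX/X.O; (2,1)=+1→XOX/.O./XXO
ply 2: XOX/XO./X.O is terminal -1 (O); from XOX/.O./X.O depth 6

X winning at [XOX/.O./X.O]: True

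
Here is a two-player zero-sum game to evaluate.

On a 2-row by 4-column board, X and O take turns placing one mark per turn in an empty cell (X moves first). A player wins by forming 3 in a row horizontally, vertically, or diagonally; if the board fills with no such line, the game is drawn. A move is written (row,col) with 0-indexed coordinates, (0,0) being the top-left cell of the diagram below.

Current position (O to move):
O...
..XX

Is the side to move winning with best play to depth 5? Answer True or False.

O winning at [O.../..XX]: False

p1 O@[O.../..XX]: (0,1)[OO../..XX]-1 (0,2)[O.O./..XX]-1 (0,3)[O..O/..XX]-1 (1,0)[O.../O.XX]-1 (1,1)[O.../.OXX]+0*
p2 X@[O.../.OXX]: (0,1)[OX../.OXX]+0* (0,2)[O.X./.OXX]+0 (0,3)[O..X/.OXX]+0 (1,0)[O.../XOXX]+0
p3 O@[OX../.OXX]: (0,2)[OXO./.OXX]+0* (0,3)[OX.O/.OXX]+0 (1,0)[OX../OOXX]+0
p4 X@[OXO./.OXX]: (0,3)[OXOX/.OXX]+0* (1,0)[OXO./XOXX]+0
p5 O@[OXOX/.OXX]: (1,0)[OXOX/OOXX]+0*
p6 X@[OXOX/OOXX] terminal +0; root [O.../..XX] d5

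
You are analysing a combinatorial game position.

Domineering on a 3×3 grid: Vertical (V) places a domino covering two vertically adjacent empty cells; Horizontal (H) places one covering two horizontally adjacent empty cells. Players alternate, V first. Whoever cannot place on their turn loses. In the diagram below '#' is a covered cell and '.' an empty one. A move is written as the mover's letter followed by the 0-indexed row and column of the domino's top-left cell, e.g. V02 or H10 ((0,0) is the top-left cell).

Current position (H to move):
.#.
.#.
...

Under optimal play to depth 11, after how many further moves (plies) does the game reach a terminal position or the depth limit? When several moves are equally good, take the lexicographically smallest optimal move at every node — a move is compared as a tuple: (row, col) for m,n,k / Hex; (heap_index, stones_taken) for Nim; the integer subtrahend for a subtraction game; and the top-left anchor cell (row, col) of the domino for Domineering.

PV length from [.#./.#./...]: 2 plies

p1 H@[.#./.#./...]: H20[.#./.#./##.]-1* H21[.#./.#./.##]-1
p2 V@[.#./.#./##.]: V00[##./##./##.]+1* V02[.##/.##/##.]+1 V12[.#./.##/###]+1
p3 H@[##./##./##.] terminal -1; root [.#./.#./...] d11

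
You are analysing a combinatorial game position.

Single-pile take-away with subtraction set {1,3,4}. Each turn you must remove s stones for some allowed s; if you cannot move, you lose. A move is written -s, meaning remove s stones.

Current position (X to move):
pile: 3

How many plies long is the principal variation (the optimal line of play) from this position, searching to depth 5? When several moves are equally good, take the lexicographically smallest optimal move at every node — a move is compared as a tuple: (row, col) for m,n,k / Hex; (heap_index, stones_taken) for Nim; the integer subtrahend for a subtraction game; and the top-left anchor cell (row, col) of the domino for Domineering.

PV length from [3]: 3 plies

[3] X move#1: -1:+1/2*, -3:+1/0
[2] O move#2: -1:-1/1*
[1] X move#3: -1:+1/0*
[0] end (terminal -1, O#4); searched 3 to 5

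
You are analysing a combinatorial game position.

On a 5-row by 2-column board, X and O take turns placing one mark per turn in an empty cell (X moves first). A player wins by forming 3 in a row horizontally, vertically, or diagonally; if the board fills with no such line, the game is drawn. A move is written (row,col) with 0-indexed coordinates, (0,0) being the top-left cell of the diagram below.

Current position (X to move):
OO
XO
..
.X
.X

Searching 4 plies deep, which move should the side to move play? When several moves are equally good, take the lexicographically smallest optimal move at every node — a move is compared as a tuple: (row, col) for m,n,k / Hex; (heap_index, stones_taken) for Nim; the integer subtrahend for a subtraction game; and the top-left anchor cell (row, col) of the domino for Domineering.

X's best at [OO/XO/../.X/.X]: (2,1)

[OO/XO/../.X/.X] X move#1: (2,0):-1/OO/XO/X./.X/.X, (2,1):+1/OO/XO/.X/.X/.X*, (3,0):-1/OO/XO/../XX/.X, (4,0):-1/OO/XO/../.X/XX
[OO/XO/.X/.X/.X] end (terminal -1, O#2); searched OO/XO/../.X/.X to 4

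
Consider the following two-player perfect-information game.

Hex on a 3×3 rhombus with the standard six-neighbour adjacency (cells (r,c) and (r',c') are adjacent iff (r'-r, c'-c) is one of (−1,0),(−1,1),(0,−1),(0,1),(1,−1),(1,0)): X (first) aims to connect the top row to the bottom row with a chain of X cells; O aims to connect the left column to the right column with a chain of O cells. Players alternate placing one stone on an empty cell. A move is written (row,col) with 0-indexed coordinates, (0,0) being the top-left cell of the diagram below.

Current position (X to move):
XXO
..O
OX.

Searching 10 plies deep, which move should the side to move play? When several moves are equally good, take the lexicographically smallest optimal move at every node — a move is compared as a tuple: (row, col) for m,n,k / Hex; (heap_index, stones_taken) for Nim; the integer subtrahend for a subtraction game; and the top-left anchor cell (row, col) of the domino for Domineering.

X's best at [XXO/..O/OX.]: (1,1)

[XXO/..O/OX.] X move#1: (1,0):-1/XXO/X.O/OX., (1,1):+1/XXO/.XO/OX.*, (2,2):-1/XXO/..O/OXX
[XXO/.XO/OX.] end (terminal -1, O#2); searched XXO/..O/OX. to 10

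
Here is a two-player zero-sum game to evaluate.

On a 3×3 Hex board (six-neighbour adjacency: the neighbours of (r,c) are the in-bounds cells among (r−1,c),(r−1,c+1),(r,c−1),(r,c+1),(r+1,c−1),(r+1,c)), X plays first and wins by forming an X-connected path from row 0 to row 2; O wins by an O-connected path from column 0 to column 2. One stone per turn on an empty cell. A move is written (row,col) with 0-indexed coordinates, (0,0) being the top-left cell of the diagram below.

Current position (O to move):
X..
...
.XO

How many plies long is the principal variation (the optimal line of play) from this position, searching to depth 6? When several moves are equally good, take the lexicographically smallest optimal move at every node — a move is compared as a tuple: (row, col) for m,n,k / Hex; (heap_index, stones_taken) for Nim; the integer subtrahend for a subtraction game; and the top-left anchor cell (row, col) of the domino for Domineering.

PV length from [X../.../.XO]: 5 plies

[X../.../.XO] O move#1: (0,1):-1/XO./.../.XO, (0,2):-1/X.O/.../.XO, (1,0):-1/X../O../.XO, (1,1):+1/X../.O./.XO*, (1,2):-1/X../..O/.XO, (2,0):-1/X../.../OXO
[X../.O./.XO] X move#2: (0,1):-1/XX./.O./.XO*, (0,2):-1/X.X/.O./.XO, (1,0):-1/X../XO./.XO, (1,2):-1/X../.OX/.XO, (2,0):-1/X../.O./XXO
[XX./.O./.XO] O move#3: (0,2):+1/XXO/.O./.XO*, (1,0):+1/XX./OO./.XO, (1,2):+1/XX./.OO/.XO, (2,0):+1/XX./.O./OXO
[XXO/.O./.XO] X move#4: (1,0):-1/XXO/XO./.XO*, (1,2):-1/XXO/.OX/.XO, (2,0):-1/XXO/.O./XXO
[XXO/XO./.XO] O move#5: (1,2):-1/XXO/XOO/.XO, (2,0):+1/XXO/XO./OXO*
[XXO/XO./OXO] end (terminal -1, X#6); searched X../.../.XO to 6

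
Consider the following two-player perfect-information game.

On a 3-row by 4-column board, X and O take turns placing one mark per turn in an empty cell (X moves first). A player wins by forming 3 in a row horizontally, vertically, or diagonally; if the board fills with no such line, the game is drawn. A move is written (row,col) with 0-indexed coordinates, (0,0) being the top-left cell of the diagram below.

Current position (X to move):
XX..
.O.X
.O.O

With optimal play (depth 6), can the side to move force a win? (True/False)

ply 1, X at XX../.O.X/.O.O | (0,2)=+1→XXX./.O.X/.O.O*; (0,3)=-1→XX.X/.O.X/.O.O; (1,0)=-1→XX../XO.X/.O.O; (1,2)=-1→XX../.OXX/.O.O; (2,0)=-1→XX../.O.X/XO.O; (2,2)=+0→XX../.O.X/.OXO
ply 2: XXX./.O.X/.O.O is terminal -1 (O); from XX../.O.X/.O.O depth 6

X winning at [XX../.O.X/.O.O]: True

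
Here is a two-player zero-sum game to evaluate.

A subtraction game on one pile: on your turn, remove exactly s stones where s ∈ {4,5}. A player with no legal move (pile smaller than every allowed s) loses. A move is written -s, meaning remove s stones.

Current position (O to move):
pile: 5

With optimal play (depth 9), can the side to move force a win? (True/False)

O winning at [5]: True

p1 O@[5]: -4[1]+1* -5[0]+1
p2 X@[1] terminal -1; root [5] d9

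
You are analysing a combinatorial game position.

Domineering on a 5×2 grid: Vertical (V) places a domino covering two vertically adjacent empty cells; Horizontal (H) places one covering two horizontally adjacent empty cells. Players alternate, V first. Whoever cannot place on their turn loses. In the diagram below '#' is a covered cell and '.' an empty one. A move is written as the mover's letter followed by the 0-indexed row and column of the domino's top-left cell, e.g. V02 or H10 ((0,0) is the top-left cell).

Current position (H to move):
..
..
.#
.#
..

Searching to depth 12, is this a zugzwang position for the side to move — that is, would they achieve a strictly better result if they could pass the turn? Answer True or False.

zugzwang(../../.#/.#/.., H) = False

p1 H@[../../.#/.#/..]: H00[##/../.#/.#/..]+1* H10[../##/.#/.#/..]+1 H40[../../.#/.#/##]-1
p2 V@[##/../.#/.#/..]: V10[##/#./##/.#/..]-1* V20[##/../##/##/..]-1 V30[##/../.#/##/#.]-1
p3 H@[##/#./##/.#/..]: H40[##/#./##/.#/##]+1*
p4 V@[##/#./##/.#/##] terminal -1; root [../../.#/.#/..] d12
if H skipped the turn, V would face:
~ p1 V@[../../.#/.#/..]: V00[#./#./.#/.#/..]+1* V01[.#/.#/.#/.#/..]+1 V10[../#./##/.#/..]+1 V20[../../##/##/..]-1 V30[../../.#/##/#.]-1
~ p2 H@[#./#./.#/.#/..]: H40[#./#./.#/.#/##]-1*
~ p3 V@[#./#./.#/.#/##]: V01[##/##/.#/.#/##]+1* V20[#./#./##/##/##]+1
~ p4 H@[##/##/.#/.#/##] terminal -1; root [../../.#/.#/..] d12
compare (H): move=+1 vs pass=-1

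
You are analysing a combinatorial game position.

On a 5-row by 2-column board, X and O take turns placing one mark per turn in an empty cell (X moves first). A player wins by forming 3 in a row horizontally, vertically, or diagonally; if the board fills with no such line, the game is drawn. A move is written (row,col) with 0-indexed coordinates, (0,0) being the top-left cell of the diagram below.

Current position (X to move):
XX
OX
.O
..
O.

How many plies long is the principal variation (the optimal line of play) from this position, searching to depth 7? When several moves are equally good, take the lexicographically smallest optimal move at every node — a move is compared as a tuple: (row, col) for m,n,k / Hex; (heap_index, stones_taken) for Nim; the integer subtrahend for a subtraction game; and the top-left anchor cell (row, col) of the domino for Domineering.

p1 X@[XX/OX/.O/../O.]: (2,0)[XX/OX/XO/../O.]+0* (3,0)[XX/OX/.O/X./O.]+0 (3,1)[XX/OX/.O/.X/O.]+0 (4,1)[XX/OX/.O/../OX]+0
p2 O@[XX/OX/XO/../O.]: (3,0)[XX/OX/XO/O./O.]+0* (3,1)[XX/OX/XO/.O/O.]+0 (4,1)[XX/OX/XO/../OO]+0
p3 X@[XX/OX/XO/O./O.]: (3,1)[XX/OX/XO/OX/O.]+0* (4,1)[XX/OX/XO/O./OX]+0
p4 O@[XX/OX/XO/OX/O.]: (4,1)[XX/OX/XO/OX/OO]+0*
p5 X@[XX/OX/XO/OX/OO] terminal +0; root [XX/OX/.O/../O.] d7

PV length from [XX/OX/.O/../O.]: 4 plies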